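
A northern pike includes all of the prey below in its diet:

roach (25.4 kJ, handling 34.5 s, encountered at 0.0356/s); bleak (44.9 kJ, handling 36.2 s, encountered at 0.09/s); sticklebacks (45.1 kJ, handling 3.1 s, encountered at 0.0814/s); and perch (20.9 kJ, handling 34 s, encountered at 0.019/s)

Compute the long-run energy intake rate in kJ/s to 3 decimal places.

1.412 kJ/s

R = (0.0356×25.4 + 0.09×44.9 + 0.0814×45.1 + 0.019×20.9) / (1 + 0.0356×34.5 + 0.09×36.2 + 0.0814×3.1 + 0.019×34) = 9.013/6.385 = 1.412 kJ/s.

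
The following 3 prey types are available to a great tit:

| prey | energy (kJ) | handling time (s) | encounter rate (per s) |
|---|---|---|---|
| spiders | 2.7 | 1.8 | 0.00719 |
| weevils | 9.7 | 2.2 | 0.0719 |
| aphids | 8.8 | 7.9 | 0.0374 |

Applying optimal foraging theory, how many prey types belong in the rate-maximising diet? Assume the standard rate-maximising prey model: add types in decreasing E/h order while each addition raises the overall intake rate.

3

Profitabilities (E/h, kJ/s): weevils 4.41, spiders 1.5, aphids 1.11. Add prey in this order while the next type's profitability exceeds the intake rate on those already taken.
Rate on top 1: 0.6022. spiders: 1.5 > 0.6022 → include.
Rate on top 2: 0.6121. aphids: 1.11 > 0.6121 → include.
Optimal diet: weevils, spiders, aphids — 3 of 3 types.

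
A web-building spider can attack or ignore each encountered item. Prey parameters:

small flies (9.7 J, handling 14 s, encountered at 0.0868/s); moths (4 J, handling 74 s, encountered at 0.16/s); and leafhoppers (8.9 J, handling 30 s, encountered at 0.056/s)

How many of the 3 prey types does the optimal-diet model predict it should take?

Profitabilities (E/h, J/s): small flies 0.693, leafhoppers 0.297, moths 0.0541. Add prey in this order while the next type's profitability exceeds the intake rate on those already taken.
Rate on top 1: 0.3801. leafhoppers: 0.297 < 0.3801 → exclude; stop.
Optimal diet: small flies — 1 of 3 types.

1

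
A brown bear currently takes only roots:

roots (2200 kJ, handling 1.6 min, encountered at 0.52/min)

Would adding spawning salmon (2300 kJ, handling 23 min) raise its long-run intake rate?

On roots alone, R = ΣλE/(1+Σλh) = 1144/1.832 = 624.5 kJ/min.
spawning salmon: E/h = 2300/23 = 100 kJ/min.
Since 100 < R, time spent handling spawning salmon is better spent searching.

No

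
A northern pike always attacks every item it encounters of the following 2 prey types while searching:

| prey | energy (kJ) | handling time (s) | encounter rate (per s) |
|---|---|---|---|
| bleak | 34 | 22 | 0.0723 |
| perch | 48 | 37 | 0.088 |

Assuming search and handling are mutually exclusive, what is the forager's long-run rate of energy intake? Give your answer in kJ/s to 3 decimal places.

1.143 kJ/s

Energy encountered per unit search time: 0.0723×34 + 0.088×48 = 6.682 kJ/s.
Handling time per unit search time: 0.0723×22 + 0.088×37 = 4.847.
Rate = 6.682/(1 + 4.847) = 1.143 kJ/s.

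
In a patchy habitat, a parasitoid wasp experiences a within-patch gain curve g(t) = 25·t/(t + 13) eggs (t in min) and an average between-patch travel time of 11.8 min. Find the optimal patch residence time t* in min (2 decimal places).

12.39 min

Maximise g(t)/(T+t): set derivative to zero → g'(t)(T+t) = g(t).
g'(t) = 25·13/(t + 13)². Setting 25·13/(t+13)² = 25t/[(t+13)(11.8+t)] gives 13(11.8+t) = t(t+13), so t² = 13×11.8 = 153.4.
t* = √153.4 = 12.39 min.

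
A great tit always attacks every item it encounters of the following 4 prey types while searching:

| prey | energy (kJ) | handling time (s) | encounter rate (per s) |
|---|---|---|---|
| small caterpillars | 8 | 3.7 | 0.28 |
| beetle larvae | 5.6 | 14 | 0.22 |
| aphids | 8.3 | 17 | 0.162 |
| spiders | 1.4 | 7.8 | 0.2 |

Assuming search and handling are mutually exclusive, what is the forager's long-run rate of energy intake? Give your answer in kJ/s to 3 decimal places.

R = (0.28×8 + 0.22×5.6 + 0.162×8.3 + 0.2×1.4) / (1 + 0.28×3.7 + 0.22×14 + 0.162×17 + 0.2×7.8) = 5.097/9.43 = 0.5405 kJ/s.

0.540 kJ/s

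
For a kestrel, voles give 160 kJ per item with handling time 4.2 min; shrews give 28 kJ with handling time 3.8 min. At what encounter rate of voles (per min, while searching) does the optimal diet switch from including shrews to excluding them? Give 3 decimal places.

0.057 per min

Drop shrews once their profitability E₂/h₂ falls below the rate achievable on voles alone: E₂/h₂ = λE₁/(1 + λh₁).
Solve for λ: λE₁h₂ = E₂(1 + λh₁) → λ(E₁h₂ − E₂h₁) = E₂ → λ = E₂/(E₁h₂ − E₂h₁).
λ = 28/(160×3.8 − 28×4.2) = 28/490.4 = 0.0571 per min.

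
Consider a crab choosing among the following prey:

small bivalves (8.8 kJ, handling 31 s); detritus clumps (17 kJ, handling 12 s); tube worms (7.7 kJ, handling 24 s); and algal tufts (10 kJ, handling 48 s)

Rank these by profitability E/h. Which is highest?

In descending order of E/h:
detritus clumps: 17/12 = 1.42 kJ/s
tube worms: 7.7/24 = 0.321 kJ/s
small bivalves: 8.8/31 = 0.284 kJ/s
algal tufts: 10/48 = 0.208 kJ/s

detritus clumps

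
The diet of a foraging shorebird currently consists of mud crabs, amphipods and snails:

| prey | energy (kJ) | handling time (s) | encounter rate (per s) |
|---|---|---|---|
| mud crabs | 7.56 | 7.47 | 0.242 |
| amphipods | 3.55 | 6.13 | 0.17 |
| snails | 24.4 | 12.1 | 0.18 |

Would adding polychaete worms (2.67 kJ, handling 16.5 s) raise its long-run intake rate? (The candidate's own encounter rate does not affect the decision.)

No

On mud crabs, amphipods and snails alone, R = ΣλE/(1+Σλh) = 6.825/6.028 = 1.132 kJ/s.
Profitability of polychaete worms: 2.67/16.5 = 0.1618 kJ/s.
Since 0.1618 < R, time spent handling polychaete worms is better spent searching.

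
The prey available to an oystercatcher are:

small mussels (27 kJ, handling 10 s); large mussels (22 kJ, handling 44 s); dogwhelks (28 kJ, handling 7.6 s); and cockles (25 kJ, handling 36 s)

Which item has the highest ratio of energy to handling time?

dogwhelks

In descending order of E/h:
dogwhelks: 28/7.6 = 3.68 kJ/s
small mussels: 27/10 = 2.7 kJ/s
cockles: 25/36 = 0.694 kJ/s
large mussels: 22/44 = 0.5 kJ/s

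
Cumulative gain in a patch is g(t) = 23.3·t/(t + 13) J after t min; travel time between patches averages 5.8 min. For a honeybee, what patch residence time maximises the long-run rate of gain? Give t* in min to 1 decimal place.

8.7 min

Maximise g(t)/(T+t): set derivative to zero → g'(t)(T+t) = g(t).
g'(t) = 23.3·13/(t + 13)². Setting 23.3·13/(t+13)² = 23.3t/[(t+13)(5.8+t)] gives 13(5.8+t) = t(t+13), so t² = 13×5.8 = 75.4.
t* = √75.4 = 8.683 min.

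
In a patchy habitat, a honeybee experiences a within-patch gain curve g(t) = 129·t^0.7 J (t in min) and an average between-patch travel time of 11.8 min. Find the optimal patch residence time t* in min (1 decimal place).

Optimal t* satisfies g'(t*) = g(t*)/(T + t*).
g'(t) = 0.7·129·t^-0.3. Setting 0.7·129·t^-0.3 = 129·t^0.7/(11.8+t) gives 0.7(11.8+t) = t, so 0.30·t = 0.7×11.8.
t* = 0.7×11.8/0.30 = 27.53 min.

27.5 min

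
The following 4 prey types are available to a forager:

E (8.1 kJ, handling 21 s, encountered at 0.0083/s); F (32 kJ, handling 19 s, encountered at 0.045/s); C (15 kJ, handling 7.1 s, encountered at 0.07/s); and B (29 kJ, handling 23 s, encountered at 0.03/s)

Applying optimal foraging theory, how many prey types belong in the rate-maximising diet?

3

E/h in descending order: C 2.11, F 1.68, B 1.26, E 0.386 kJ/s. The optimal diet is the largest prefix of this list for which every included type satisfies E_i/h_i > R on the types above it.
Rate on top 1: 0.7014. F: 1.68 > 0.7014 → include.
Rate on top 2: 1.059. B: 1.26 > 1.059 → include.
Rate on top 3: 1.105. E: 0.386 < 1.105 → exclude; stop.
Optimal diet: C, F, B — 3 of 4 types.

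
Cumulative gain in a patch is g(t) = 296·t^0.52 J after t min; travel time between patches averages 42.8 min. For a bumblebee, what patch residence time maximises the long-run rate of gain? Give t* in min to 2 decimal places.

Maximise g(t)/(T+t): set derivative to zero → g'(t)(T+t) = g(t).
g'(t) = 0.52·296·t^-0.48. Setting 0.52·296·t^-0.48 = 296·t^0.52/(42.8+t) gives 0.52(42.8+t) = t, so 0.48·t = 0.52×42.8.
t* = 0.52×42.8/0.48 = 46.37 min.

46.37 min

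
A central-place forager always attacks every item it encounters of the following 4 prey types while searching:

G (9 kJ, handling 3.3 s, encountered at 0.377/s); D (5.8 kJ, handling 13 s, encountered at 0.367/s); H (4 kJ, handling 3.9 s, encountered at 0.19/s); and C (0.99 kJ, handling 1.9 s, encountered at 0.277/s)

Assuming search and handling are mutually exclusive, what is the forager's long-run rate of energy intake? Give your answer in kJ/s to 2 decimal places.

R = Σλ_iE_i / (1 + Σλ_ih_i)
Numerator: 0.377×9 + 0.367×5.8 + 0.19×4 + 0.277×0.99 = 6.556
Denominator: 1 + 0.377×3.3 + 0.367×13 + 0.19×3.9 + 0.277×1.9 = 8.282
R = 6.556/8.282 = 0.7915 kJ/s

0.79 kJ/s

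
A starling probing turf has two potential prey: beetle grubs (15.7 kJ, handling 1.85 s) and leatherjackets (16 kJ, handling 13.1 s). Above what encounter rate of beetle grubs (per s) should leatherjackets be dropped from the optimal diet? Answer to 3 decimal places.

Drop leatherjackets once their profitability E₂/h₂ falls below the rate achievable on beetle grubs alone: E₂/h₂ = λE₁/(1 + λh₁).
Solve for λ: λE₁h₂ = E₂(1 + λh₁) → λ(E₁h₂ − E₂h₁) = E₂ → λ = E₂/(E₁h₂ − E₂h₁).
λ = 16/(15.7×13.1 − 16×1.85) = 16/176.1 = 0.09087 per s.

0.091 per s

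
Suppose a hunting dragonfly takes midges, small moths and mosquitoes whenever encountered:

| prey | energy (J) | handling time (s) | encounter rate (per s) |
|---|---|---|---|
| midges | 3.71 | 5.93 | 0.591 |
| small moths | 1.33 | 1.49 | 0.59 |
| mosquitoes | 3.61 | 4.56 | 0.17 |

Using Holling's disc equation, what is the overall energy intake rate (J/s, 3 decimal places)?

Energy encountered per unit search time: 0.591×3.71 + 0.59×1.33 + 0.17×3.61 = 3.591 J/s.
Handling time per unit search time: 0.591×5.93 + 0.59×1.49 + 0.17×4.56 = 5.159.
Rate = 3.591/(1 + 5.159) = 0.5831 J/s.

0.583 J/s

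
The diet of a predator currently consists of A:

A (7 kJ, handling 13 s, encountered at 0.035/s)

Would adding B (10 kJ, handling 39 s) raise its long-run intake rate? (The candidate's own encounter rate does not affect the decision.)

Yes

Intake rate on the current diet: R = (0.035×7) / (1 + 0.035×13) = 0.245/1.455 = 0.1684 kJ/s.
Profitability of B: 10/39 = 0.2564 kJ/s.
0.2564 > 0.1684, so adding B raises the average — include it.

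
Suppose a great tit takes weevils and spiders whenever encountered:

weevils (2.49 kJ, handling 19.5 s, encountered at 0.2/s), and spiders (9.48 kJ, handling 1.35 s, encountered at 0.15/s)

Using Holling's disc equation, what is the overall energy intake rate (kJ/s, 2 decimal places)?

Energy encountered per unit search time: 0.2×2.49 + 0.15×9.48 = 1.92 kJ/s.
Handling time per unit search time: 0.2×19.5 + 0.15×1.35 = 4.103.
Rate = 1.92/(1 + 4.103) = 0.3763 kJ/s.

0.38 kJ/s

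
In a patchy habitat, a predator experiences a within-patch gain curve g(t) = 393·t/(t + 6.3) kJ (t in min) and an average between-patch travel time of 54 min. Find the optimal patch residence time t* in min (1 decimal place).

Optimal t* satisfies g'(t*) = g(t*)/(T + t*).
g'(t) = 393·6.3/(t + 6.3)². Setting 393·6.3/(t+6.3)² = 393t/[(t+6.3)(54+t)] gives 6.3(54+t) = t(t+6.3), so t² = 6.3×54 = 340.2.
t* = √340.2 = 18.44 min.

18.4 min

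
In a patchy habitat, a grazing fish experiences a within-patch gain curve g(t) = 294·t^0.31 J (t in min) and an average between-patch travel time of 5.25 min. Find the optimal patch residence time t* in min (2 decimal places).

Maximise g(t)/(T+t): set derivative to zero → g'(t)(T+t) = g(t).
g'(t) = 0.31·294·t^-0.69. Setting 0.31·294·t^-0.69 = 294·t^0.31/(5.25+t) gives 0.31(5.25+t) = t, so 0.69·t = 0.31×5.25.
t* = 0.31×5.25/0.69 = 2.359 min.

2.36 min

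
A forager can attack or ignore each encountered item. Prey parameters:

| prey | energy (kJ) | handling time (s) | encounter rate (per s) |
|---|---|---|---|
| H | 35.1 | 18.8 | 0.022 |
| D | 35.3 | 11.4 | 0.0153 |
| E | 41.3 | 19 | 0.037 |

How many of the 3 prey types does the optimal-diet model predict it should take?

3

E/h in descending order: D 3.1, E 2.17, H 1.87 kJ/s. The optimal diet is the largest prefix of this list for which every included type satisfies E_i/h_i > R on the types above it.
Rate on top 1: 0.4599. E: 2.17 > 0.4599 → include.
Rate on top 2: 1.102. H: 1.87 > 1.102 → include.
Optimal diet: D, E, H — 3 of 3 types.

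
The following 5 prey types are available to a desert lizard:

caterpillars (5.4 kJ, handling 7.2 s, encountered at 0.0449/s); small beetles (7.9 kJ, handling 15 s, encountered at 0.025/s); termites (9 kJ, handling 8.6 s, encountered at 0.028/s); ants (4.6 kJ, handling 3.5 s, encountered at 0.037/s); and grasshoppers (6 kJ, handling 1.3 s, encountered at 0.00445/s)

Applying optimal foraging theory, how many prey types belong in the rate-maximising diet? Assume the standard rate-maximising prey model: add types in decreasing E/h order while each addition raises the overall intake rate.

E/h in descending order: grasshoppers 4.62, ants 1.31, termites 1.05, caterpillars 0.75, small beetles 0.527 kJ/s. The optimal diet is the largest prefix of this list for which every included type satisfies E_i/h_i > R on the types above it.
Rate on top 1: 0.02655. ants: 1.31 > 0.02655 → include.
Rate on top 2: 0.1734. termites: 1.05 > 0.1734 → include.
Rate on top 3: 0.3262. caterpillars: 0.75 > 0.3262 → include.
Rate on top 4: 0.4068. small beetles: 0.527 > 0.4068 → include.
Optimal diet: grasshoppers, ants, termites, caterpillars, small beetles — 5 of 5 types.

5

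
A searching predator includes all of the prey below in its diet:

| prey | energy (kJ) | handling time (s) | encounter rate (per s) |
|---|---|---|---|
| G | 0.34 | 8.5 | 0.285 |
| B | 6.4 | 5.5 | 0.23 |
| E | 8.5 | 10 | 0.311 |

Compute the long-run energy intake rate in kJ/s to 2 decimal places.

0.54 kJ/s

R = Σλ_iE_i / (1 + Σλ_ih_i)
Numerator: 0.285×0.34 + 0.23×6.4 + 0.311×8.5 = 4.212
Denominator: 1 + 0.285×8.5 + 0.23×5.5 + 0.311×10 = 7.797
R = 4.212/7.797 = 0.5402 kJ/s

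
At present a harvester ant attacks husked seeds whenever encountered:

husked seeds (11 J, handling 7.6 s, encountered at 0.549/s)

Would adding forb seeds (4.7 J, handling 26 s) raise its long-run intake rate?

Intake rate on the current diet: R = (0.549×11) / (1 + 0.549×7.6) = 6.039/5.172 = 1.168 J/s.
Profitability of forb seeds: 4.7/26 = 0.1808 J/s.
0.1808 < 1.168, so adding forb seeds would lower the average — exclude it.

No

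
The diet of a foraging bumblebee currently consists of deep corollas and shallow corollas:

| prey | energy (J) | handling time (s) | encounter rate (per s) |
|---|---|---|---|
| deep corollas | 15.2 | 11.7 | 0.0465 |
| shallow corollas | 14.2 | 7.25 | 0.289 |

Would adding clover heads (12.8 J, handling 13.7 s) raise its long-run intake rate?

No

Current rate: (0.0465×15.2 + 0.289×14.2)/(1 + 0.0465×11.7 + 0.289×7.25) = 1.322 J/s.
Profitability of clover heads: 12.8/13.7 = 0.9343 J/s.
Since 0.9343 < R, time spent handling clover heads is better spent searching.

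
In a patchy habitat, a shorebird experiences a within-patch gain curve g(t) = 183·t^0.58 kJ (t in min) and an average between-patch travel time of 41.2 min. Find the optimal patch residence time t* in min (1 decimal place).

56.9 min

Optimal t* satisfies g'(t*) = g(t*)/(T + t*).
g'(t) = 0.58·183·t^-0.42. Setting 0.58·183·t^-0.42 = 183·t^0.58/(41.2+t) gives 0.58(41.2+t) = t, so 0.42·t = 0.58×41.2.
t* = 0.58×41.2/0.42 = 56.9 min.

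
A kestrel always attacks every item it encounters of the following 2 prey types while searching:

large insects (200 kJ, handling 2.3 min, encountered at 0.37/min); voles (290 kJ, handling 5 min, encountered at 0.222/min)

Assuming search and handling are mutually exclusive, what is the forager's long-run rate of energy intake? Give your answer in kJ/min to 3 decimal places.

R = (0.37×200 + 0.222×290) / (1 + 0.37×2.3 + 0.222×5) = 138.4/2.961 = 46.73 kJ/min.

46.734 kJ/min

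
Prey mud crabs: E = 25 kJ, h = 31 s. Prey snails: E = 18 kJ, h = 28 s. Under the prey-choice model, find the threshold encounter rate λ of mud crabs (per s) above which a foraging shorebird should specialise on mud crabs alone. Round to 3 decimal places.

0.127 per s

Drop snails once their profitability E₂/h₂ falls below the rate achievable on mud crabs alone: E₂/h₂ = λE₁/(1 + λh₁).
Solve for λ: λE₁h₂ = E₂(1 + λh₁) → λ(E₁h₂ − E₂h₁) = E₂ → λ = E₂/(E₁h₂ − E₂h₁).
λ = 18/(25×28 − 18×31) = 18/142 = 0.1268 per s.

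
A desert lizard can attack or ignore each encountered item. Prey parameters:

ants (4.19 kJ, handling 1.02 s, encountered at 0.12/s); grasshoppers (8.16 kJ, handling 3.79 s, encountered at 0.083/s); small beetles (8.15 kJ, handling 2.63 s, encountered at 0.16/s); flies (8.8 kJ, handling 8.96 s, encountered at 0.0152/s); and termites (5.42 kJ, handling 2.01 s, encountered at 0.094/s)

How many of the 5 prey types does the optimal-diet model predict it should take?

Rank by E/h (kJ/s): ants 4.11, small beetles 3.1, termites 2.7, grasshoppers 2.15, flies 0.982. Include each in turn until the next type's E/h falls below the running intake rate.
Rate on top 1: 0.448. small beetles: 3.1 > 0.448 → include.
Rate on top 2: 1.171. termites: 2.7 > 1.171 → include.
Rate on top 3: 1.337. grasshoppers: 2.15 > 1.337 → include.
Rate on top 4: 1.463. flies: 0.982 < 1.463 → exclude; stop.
Optimal diet: ants, small beetles, termites, grasshoppers — 4 of 5 types.

4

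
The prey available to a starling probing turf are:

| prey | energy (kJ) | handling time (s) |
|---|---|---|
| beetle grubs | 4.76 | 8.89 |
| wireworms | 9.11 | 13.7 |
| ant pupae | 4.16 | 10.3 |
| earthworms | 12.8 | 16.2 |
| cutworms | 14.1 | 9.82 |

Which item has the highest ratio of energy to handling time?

Profitability E/h (kJ/s): beetle grubs = 4.76/8.89 = 0.535, wireworms = 9.11/13.7 = 0.665, ant pupae = 4.16/10.3 = 0.404, earthworms = 12.8/16.2 = 0.79, cutworms = 14.1/9.82 = 1.44.
Ranked: cutworms > earthworms > wireworms > beetle grubs > ant pupae.

cutworms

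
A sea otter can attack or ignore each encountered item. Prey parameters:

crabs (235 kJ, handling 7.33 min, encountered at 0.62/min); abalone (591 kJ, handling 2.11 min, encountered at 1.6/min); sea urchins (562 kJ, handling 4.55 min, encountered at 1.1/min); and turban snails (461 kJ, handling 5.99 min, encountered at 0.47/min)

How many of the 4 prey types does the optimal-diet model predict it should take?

Rank by E/h (kJ/min): abalone 280, sea urchins 124, turban snails 77, crabs 32.1. Include each in turn until the next type's E/h falls below the running intake rate.
Rate on top 1: 216.1. sea urchins: 124 < 216.1 → exclude; stop.
Optimal diet: abalone — 1 of 4 types.

1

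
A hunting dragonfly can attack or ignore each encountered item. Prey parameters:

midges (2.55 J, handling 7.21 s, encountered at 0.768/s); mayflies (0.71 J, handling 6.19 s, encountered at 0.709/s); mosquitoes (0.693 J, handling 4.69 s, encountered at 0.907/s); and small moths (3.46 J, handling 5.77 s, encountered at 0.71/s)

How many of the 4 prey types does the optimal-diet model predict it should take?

1

E/h in descending order: small moths 0.6, midges 0.354, mosquitoes 0.148, mayflies 0.115 J/s. The optimal diet is the largest prefix of this list for which every included type satisfies E_i/h_i > R on the types above it.
Rate on top 1: 0.482. midges: 0.354 < 0.482 → exclude; stop.
Optimal diet: small moths — 1 of 4 types.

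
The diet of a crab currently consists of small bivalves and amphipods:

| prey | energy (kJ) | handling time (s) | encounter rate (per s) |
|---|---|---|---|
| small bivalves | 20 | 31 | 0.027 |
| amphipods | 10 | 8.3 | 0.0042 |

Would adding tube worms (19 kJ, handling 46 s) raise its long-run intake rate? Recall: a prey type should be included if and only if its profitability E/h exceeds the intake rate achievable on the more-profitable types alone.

On small bivalves and amphipods alone, R = ΣλE/(1+Σλh) = 0.582/1.872 = 0.3109 kJ/s.
tube worms: E/h = 19/46 = 0.413 kJ/s.
Since 0.413 > R, including tube worms increases the long-run rate.

Yes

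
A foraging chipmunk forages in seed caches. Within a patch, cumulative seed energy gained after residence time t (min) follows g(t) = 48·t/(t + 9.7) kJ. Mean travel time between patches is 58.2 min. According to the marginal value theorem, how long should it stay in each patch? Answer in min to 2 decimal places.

Optimal t* satisfies g'(t*) = g(t*)/(T + t*).
g'(t) = 48·9.7/(t + 9.7)². Setting 48·9.7/(t+9.7)² = 48t/[(t+9.7)(58.2+t)] gives 9.7(58.2+t) = t(t+9.7), so t² = 9.7×58.2 = 564.5.
t* = √564.5 = 23.76 min.

23.76 min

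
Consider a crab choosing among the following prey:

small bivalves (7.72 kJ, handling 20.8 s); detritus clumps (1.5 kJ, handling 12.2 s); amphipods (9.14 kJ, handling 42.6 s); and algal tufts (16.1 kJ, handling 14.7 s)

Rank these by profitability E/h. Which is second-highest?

small bivalves

In descending order of E/h:
algal tufts: 16.1/14.7 = 1.1 kJ/s
small bivalves: 7.72/20.8 = 0.371 kJ/s
amphipods: 9.14/42.6 = 0.215 kJ/s
detritus clumps: 1.5/12.2 = 0.123 kJ/s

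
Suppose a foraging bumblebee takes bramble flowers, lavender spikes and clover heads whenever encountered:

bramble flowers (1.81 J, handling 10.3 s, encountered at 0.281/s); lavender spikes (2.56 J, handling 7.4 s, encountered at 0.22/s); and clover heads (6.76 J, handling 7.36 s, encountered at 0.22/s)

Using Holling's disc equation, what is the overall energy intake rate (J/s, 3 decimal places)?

R = Σλ_iE_i / (1 + Σλ_ih_i)
Numerator: 0.281×1.81 + 0.22×2.56 + 0.22×6.76 = 2.559
Denominator: 1 + 0.281×10.3 + 0.22×7.4 + 0.22×7.36 = 7.142
R = 2.559/7.142 = 0.3583 J/s

0.358 J/s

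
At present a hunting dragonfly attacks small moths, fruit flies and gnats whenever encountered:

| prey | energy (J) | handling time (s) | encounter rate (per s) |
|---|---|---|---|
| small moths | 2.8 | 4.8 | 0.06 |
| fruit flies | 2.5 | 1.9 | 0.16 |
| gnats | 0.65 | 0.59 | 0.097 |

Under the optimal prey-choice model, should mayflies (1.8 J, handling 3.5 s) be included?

Yes

Current rate: (0.06×2.8 + 0.16×2.5 + 0.097×0.65)/(1 + 0.06×4.8 + 0.16×1.9 + 0.097×0.59) = 0.3826 J/s.
mayflies: E/h = 1.8/3.5 = 0.5143 J/s.
Since 0.5143 > R, including mayflies increases the long-run rate.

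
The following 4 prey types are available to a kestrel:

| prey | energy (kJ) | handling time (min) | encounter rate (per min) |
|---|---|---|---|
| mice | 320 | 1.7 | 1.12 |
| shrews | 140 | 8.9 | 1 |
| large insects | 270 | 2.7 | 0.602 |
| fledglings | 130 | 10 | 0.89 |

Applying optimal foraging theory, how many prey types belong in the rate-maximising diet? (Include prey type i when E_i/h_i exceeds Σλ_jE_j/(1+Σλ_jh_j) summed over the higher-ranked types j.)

Rank by E/h (kJ/min): mice 188, large insects 100, shrews 15.7, fledglings 13. Include each in turn until the next type's E/h falls below the running intake rate.
Rate on top 1: 123.4. large insects: 100 < 123.4 → exclude; stop.
Optimal diet: mice — 1 of 4 types.

1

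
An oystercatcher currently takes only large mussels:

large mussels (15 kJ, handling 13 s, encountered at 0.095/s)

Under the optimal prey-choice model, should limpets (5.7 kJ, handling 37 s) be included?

No

On large mussels alone, R = ΣλE/(1+Σλh) = 1.425/2.235 = 0.6376 kJ/s.
Profitability of limpets: 5.7/37 = 0.1541 kJ/s.
Since 0.1541 < R, time spent handling limpets is better spent searching.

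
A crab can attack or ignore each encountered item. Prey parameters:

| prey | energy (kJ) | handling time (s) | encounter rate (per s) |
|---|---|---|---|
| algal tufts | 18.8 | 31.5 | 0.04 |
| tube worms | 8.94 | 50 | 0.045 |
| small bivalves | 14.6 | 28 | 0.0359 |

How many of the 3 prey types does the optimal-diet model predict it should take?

Rank by E/h (kJ/s): algal tufts 0.597, small bivalves 0.521, tube worms 0.179. Include each in turn until the next type's E/h falls below the running intake rate.
Rate on top 1: 0.3327. small bivalves: 0.521 > 0.3327 → include.
Rate on top 2: 0.3908. tube worms: 0.179 < 0.3908 → exclude; stop.
Optimal diet: algal tufts, small bivalves — 2 of 3 types.

2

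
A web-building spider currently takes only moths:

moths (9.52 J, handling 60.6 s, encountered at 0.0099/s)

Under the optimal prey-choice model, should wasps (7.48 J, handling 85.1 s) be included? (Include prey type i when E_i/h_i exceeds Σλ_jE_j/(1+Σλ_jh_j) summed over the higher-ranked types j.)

Intake rate on the current diet: R = (0.0099×9.52) / (1 + 0.0099×60.6) = 0.09425/1.6 = 0.05891 J/s.
wasps: E/h = 7.48/85.1 = 0.0879 J/s.
0.0879 > 0.05891, so adding wasps raises the average — include it.

Yes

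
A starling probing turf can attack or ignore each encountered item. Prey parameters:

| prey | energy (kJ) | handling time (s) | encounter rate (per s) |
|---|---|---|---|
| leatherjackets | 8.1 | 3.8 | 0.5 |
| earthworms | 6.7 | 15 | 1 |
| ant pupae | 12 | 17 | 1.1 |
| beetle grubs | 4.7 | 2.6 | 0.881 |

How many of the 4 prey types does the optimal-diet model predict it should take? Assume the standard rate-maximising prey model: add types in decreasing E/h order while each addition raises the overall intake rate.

2

E/h in descending order: leatherjackets 2.13, beetle grubs 1.81, ant pupae 0.706, earthworms 0.447 kJ/s. The optimal diet is the largest prefix of this list for which every included type satisfies E_i/h_i > R on the types above it.
Rate on top 1: 1.397. beetle grubs: 1.81 > 1.397 → include.
Rate on top 2: 1.578. ant pupae: 0.706 < 1.578 → exclude; stop.
Optimal diet: leatherjackets, beetle grubs — 2 of 4 types.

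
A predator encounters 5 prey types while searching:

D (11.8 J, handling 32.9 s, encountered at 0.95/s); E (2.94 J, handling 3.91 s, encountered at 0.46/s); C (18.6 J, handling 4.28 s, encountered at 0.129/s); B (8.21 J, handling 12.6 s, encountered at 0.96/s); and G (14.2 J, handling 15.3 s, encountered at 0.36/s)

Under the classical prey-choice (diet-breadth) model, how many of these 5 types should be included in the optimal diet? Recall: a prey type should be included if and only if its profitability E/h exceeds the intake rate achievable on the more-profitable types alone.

1

E/h in descending order: C 4.35, G 0.928, E 0.752, B 0.652, D 0.359 J/s. The optimal diet is the largest prefix of this list for which every included type satisfies E_i/h_i > R on the types above it.
Rate on top 1: 1.546. G: 0.928 < 1.546 → exclude; stop.
Optimal diet: C — 1 of 5 types.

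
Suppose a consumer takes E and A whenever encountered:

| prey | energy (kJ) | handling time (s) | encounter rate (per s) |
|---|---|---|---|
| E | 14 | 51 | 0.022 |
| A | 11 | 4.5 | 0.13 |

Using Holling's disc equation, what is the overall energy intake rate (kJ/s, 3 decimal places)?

Energy encountered per unit search time: 0.022×14 + 0.13×11 = 1.738 kJ/s.
Handling time per unit search time: 0.022×51 + 0.13×4.5 = 1.707.
Rate = 1.738/(1 + 1.707) = 0.642 kJ/s.

0.642 kJ/s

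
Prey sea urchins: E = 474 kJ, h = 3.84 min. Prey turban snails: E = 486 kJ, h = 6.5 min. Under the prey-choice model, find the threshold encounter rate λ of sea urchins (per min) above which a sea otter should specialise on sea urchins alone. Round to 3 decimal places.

0.400 per min

Drop turban snails once their profitability E₂/h₂ falls below the rate achievable on sea urchins alone: E₂/h₂ = λE₁/(1 + λh₁).
Solve for λ: λE₁h₂ = E₂(1 + λh₁) → λ(E₁h₂ − E₂h₁) = E₂ → λ = E₂/(E₁h₂ − E₂h₁).
λ = 486/(474×6.5 − 486×3.84) = 486/1215 = 0.4001 per min.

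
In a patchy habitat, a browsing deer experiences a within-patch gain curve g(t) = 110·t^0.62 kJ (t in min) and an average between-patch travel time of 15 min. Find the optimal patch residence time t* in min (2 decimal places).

24.47 min

Maximise g(t)/(T+t): set derivative to zero → g'(t)(T+t) = g(t).
g'(t) = 0.62·110·t^-0.38. Setting 0.62·110·t^-0.38 = 110·t^0.62/(15+t) gives 0.62(15+t) = t, so 0.38·t = 0.62×15.
t* = 0.62×15/0.38 = 24.47 min.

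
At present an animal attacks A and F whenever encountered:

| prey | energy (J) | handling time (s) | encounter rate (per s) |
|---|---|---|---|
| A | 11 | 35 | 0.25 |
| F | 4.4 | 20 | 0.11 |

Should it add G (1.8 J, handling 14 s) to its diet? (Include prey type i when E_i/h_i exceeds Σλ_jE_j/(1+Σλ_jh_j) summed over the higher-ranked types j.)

No

Current rate: (0.25×11 + 0.11×4.4)/(1 + 0.25×35 + 0.11×20) = 0.2706 J/s.
Profitability of G: 1.8/14 = 0.1286 J/s.
Since 0.1286 < R, time spent handling G is better spent searching.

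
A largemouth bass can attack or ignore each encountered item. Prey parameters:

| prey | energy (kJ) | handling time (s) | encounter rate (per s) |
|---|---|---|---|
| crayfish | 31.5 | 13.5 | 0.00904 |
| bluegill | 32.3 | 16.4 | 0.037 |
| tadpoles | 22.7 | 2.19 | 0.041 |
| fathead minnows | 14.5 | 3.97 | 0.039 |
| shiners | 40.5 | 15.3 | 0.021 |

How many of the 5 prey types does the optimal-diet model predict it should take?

5

E/h in descending order: tadpoles 10.4, fathead minnows 3.65, shiners 2.65, crayfish 2.33, bluegill 1.97 kJ/s. The optimal diet is the largest prefix of this list for which every included type satisfies E_i/h_i > R on the types above it.
Rate on top 1: 0.854. fathead minnows: 3.65 > 0.854 → include.
Rate on top 2: 1.202. shiners: 2.65 > 1.202 → include.
Rate on top 3: 1.499. crayfish: 2.33 > 1.499 → include.
Rate on top 4: 1.559. bluegill: 1.97 > 1.559 → include.
Optimal diet: tadpoles, fathead minnows, shiners, crayfish, bluegill — 5 of 5 types.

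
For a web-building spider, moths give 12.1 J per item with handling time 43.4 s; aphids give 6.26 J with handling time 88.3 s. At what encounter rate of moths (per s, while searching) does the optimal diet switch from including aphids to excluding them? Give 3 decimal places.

Drop aphids once their profitability E₂/h₂ falls below the rate achievable on moths alone: E₂/h₂ = λE₁/(1 + λh₁).
Solve for λ: λE₁h₂ = E₂(1 + λh₁) → λ(E₁h₂ − E₂h₁) = E₂ → λ = E₂/(E₁h₂ − E₂h₁).
λ = 6.26/(12.1×88.3 − 6.26×43.4) = 6.26/796.7 = 0.007857 per s.

0.008 per s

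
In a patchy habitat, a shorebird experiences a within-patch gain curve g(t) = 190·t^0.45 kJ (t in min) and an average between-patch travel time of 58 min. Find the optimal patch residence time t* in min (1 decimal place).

47.5 min

Optimal t* satisfies g'(t*) = g(t*)/(T + t*).
g'(t) = 0.45·190·t^-0.55. Setting 0.45·190·t^-0.55 = 190·t^0.45/(58+t) gives 0.45(58+t) = t, so 0.55·t = 0.45×58.
t* = 0.45×58/0.55 = 47.45 min.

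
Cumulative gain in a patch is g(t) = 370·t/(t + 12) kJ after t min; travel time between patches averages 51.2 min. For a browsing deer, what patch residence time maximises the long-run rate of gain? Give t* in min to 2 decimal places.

By the marginal value theorem, leave when the instantaneous gain rate g'(t) equals the habitat-wide average g(t)/(T + t).
g'(t) = 370·12/(t + 12)². Setting 370·12/(t+12)² = 370t/[(t+12)(51.2+t)] gives 12(51.2+t) = t(t+12), so t² = 12×51.2 = 614.4.
t* = √614.4 = 24.79 min.

24.79 min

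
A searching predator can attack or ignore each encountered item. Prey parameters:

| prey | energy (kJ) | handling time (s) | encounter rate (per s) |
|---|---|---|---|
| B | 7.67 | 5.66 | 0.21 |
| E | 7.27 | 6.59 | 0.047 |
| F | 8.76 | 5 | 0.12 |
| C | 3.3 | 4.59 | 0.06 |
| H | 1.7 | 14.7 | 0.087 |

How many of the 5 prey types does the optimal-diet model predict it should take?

3

E/h in descending order: F 1.75, B 1.36, E 1.1, C 0.719, H 0.116 kJ/s. The optimal diet is the largest prefix of this list for which every included type satisfies E_i/h_i > R on the types above it.
Rate on top 1: 0.657. B: 1.36 > 0.657 → include.
Rate on top 2: 0.9546. E: 1.1 > 0.9546 → include.
Rate on top 3: 0.9694. C: 0.719 < 0.9694 → exclude; stop.
Optimal diet: F, B, E — 3 of 5 types.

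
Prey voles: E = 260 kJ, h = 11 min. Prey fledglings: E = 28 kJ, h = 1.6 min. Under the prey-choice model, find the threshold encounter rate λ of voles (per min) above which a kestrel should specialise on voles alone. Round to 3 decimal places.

0.259 per min

The zero-one rule: include fledglings iff E₂/h₂ > λE₁/(1+λh₁). Equality gives the switch point.
λE₁h₂ = E₂ + λE₂h₁ ⇒ λ = E₂/(E₁h₂ − E₂h₁) = 28/(416 − 308) = 0.2593 per min.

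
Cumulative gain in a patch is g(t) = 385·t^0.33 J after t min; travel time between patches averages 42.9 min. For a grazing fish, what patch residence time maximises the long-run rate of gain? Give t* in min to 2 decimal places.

By the marginal value theorem, leave when the instantaneous gain rate g'(t) equals the habitat-wide average g(t)/(T + t).
g'(t) = 0.33·385·t^-0.67. Setting 0.33·385·t^-0.67 = 385·t^0.33/(42.9+t) gives 0.33(42.9+t) = t, so 0.67·t = 0.33×42.9.
t* = 0.33×42.9/0.67 = 21.13 min.

21.13 min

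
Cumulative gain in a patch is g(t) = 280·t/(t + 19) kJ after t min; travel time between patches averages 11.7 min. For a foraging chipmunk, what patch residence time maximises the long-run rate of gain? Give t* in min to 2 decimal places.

14.91 min

By the marginal value theorem, leave when the instantaneous gain rate g'(t) equals the habitat-wide average g(t)/(T + t).
g'(t) = 280·19/(t + 19)². Setting 280·19/(t+19)² = 280t/[(t+19)(11.7+t)] gives 19(11.7+t) = t(t+19), so t² = 19×11.7 = 222.3.
t* = √222.3 = 14.91 min.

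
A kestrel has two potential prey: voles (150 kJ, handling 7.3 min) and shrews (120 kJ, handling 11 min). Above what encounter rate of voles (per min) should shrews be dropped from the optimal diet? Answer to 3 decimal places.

0.155 per min

At the threshold, the rate on voles alone equals the profitability of shrews: λ·150/(1 + λ·7.3) = 120/11 = 10.91.
Rearranging, λ(150 − 10.91×7.3) = 10.91, so λ = 10.91/70.36 = 0.155 per min.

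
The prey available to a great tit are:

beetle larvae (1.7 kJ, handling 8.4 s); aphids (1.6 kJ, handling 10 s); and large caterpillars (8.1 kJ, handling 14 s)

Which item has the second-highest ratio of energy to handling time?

beetle larvae

In descending order of E/h:
large caterpillars: 8.1/14 = 0.579 kJ/s
beetle larvae: 1.7/8.4 = 0.202 kJ/s
aphids: 1.6/10 = 0.16 kJ/s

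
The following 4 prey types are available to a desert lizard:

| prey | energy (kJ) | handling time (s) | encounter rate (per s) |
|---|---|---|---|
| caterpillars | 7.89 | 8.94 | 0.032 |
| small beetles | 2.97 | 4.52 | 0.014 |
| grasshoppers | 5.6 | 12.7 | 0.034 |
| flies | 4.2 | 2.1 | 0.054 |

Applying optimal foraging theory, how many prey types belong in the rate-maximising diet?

4

E/h in descending order: flies 2, caterpillars 0.883, small beetles 0.657, grasshoppers 0.441 kJ/s. The optimal diet is the largest prefix of this list for which every included type satisfies E_i/h_i > R on the types above it.
Rate on top 1: 0.2037. caterpillars: 0.883 > 0.2037 → include.
Rate on top 2: 0.3425. small beetles: 0.657 > 0.3425 → include.
Rate on top 3: 0.3561. grasshoppers: 0.441 > 0.3561 → include.
Optimal diet: flies, caterpillars, small beetles, grasshoppers — 4 of 4 types.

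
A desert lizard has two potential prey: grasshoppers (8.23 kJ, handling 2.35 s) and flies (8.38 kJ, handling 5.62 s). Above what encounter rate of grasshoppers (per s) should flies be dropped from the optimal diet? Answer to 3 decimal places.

0.316 per s

At the threshold, the rate on grasshoppers alone equals the profitability of flies: λ·8.23/(1 + λ·2.35) = 8.38/5.62 = 1.491.
Rearranging, λ(8.23 − 1.491×2.35) = 1.491, so λ = 1.491/4.726 = 0.3155 per s.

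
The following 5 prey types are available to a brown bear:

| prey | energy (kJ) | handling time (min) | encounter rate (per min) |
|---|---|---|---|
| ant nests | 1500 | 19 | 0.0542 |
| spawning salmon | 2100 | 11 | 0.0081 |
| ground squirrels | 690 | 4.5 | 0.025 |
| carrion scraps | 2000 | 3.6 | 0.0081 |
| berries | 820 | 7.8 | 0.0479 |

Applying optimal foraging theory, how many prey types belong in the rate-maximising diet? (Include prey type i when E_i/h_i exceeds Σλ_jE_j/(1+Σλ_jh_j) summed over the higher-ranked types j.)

5

Rank by E/h (kJ/min): carrion scraps 556, spawning salmon 191, ground squirrels 153, berries 105, ant nests 78.9. Include each in turn until the next type's E/h falls below the running intake rate.
Rate on top 1: 15.74. spawning salmon: 191 > 15.74 → include.
Rate on top 2: 29.7. ground squirrels: 153 > 29.7 → include.
Rate on top 3: 41. berries: 105 > 41 → include.
Rate on top 4: 55.93. ant nests: 78.9 > 55.93 → include.
Optimal diet: carrion scraps, spawning salmon, ground squirrels, berries, ant nests — 5 of 5 types.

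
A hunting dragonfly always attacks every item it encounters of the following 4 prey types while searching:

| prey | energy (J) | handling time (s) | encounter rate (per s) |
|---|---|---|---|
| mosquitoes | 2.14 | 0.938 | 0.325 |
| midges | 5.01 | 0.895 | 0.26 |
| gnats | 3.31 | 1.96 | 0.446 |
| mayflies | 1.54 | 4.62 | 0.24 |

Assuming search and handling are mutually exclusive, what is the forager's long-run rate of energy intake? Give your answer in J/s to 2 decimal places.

R = (0.325×2.14 + 0.26×5.01 + 0.446×3.31 + 0.24×1.54) / (1 + 0.325×0.938 + 0.26×0.895 + 0.446×1.96 + 0.24×4.62) = 3.844/3.521 = 1.092 J/s.

1.09 J/s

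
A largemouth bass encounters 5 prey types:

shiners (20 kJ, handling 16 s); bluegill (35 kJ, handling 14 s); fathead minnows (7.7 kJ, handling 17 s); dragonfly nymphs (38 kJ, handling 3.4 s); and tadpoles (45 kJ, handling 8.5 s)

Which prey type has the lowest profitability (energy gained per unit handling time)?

fathead minnows

In descending order of E/h:
dragonfly nymphs: 38/3.4 = 11.2 kJ/s
tadpoles: 45/8.5 = 5.29 kJ/s
bluegill: 35/14 = 2.5 kJ/s
shiners: 20/16 = 1.25 kJ/s
fathead minnows: 7.7/17 = 0.453 kJ/s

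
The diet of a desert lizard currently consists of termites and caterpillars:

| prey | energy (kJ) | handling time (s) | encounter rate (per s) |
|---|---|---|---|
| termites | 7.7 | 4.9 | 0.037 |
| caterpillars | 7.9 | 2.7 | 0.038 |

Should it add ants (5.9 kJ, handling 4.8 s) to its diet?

On termites and caterpillars alone, R = ΣλE/(1+Σλh) = 0.5851/1.284 = 0.4557 kJ/s.
Profitability of ants: 5.9/4.8 = 1.229 kJ/s.
Since 1.229 > R, including ants increases the long-run rate.

Yes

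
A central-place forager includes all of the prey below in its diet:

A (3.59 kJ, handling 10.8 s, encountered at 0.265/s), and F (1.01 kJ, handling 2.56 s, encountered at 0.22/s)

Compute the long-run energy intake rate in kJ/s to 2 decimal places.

0.27 kJ/s

R = Σλ_iE_i / (1 + Σλ_ih_i)
Numerator: 0.265×3.59 + 0.22×1.01 = 1.174
Denominator: 1 + 0.265×10.8 + 0.22×2.56 = 4.425
R = 1.174/4.425 = 0.2652 kJ/s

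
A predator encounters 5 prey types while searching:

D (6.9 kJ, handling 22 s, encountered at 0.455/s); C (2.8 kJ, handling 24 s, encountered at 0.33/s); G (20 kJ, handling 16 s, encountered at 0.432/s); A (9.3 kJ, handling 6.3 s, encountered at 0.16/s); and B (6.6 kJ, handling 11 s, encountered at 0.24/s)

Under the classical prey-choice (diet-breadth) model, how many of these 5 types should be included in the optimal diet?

2

E/h in descending order: A 1.48, G 1.25, B 0.6, D 0.314, C 0.117 kJ/s. The optimal diet is the largest prefix of this list for which every included type satisfies E_i/h_i > R on the types above it.
Rate on top 1: 0.741. G: 1.25 > 0.741 → include.
Rate on top 2: 1.135. B: 0.6 < 1.135 → exclude; stop.
Optimal diet: A, G — 2 of 5 types.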